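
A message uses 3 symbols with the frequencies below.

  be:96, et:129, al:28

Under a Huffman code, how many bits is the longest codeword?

Merge the two lowest-weight nodes at each step:
merge al(28) and be(96): 124
merge 124 and et(129): 253
The rarest symbols sit at the bottom; the longest codeword is 2 bits.

2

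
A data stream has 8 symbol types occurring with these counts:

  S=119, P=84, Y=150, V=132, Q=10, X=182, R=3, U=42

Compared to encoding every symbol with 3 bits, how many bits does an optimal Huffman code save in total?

Fixed-length: 3 bits × 722 symbols = 2166 bits.
Huffman merges:
merge R(3) and Q(10): 13
merge 13 and U(42): 55
merge 55 and P(84): 139
merge S(119) and V(132): 251
merge 139 and Y(150): 289
merge X(182) and 251: 433
merge 289 and 433: 722
Huffman total = 13 + 55 + 139 + 251 + 289 + 433 + 722 = 1902 bits.
Saving = 2166 − 1902 = 264 bits.

264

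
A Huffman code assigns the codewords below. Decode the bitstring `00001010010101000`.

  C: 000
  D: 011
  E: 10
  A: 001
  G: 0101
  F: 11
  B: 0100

CGAGC

Read left to right; each codeword is recognised as soon as it completes (prefix code):
  000→C | 0101→G | 001→A | 0101→G | 000→C
Decoded message: CGAGC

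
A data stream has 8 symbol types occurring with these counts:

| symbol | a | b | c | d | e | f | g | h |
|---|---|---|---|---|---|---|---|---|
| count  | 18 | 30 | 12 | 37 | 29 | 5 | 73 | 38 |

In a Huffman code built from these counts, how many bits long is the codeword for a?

4

Build the tree from the bottom:
merge f(5) and c(12): 17
merge 17 and a(18): 35
merge e(29) and b(30): 59
merge 35 and d(37): 72
merge h(38) and 59: 97
merge 72 and g(73): 145
merge 97 and 145: 242
The subtree containing a is merged 4 times, so code length = 4.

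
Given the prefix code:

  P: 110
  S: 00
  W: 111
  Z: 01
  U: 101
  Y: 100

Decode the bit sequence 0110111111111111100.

Read left to right; each codeword is recognised as soon as it completes (prefix code):
  01→Z | 101→U | 111→W | 111→W | 111→W | 111→W | 00→S
Decoded message: ZUWWWWS

ZUWWWWS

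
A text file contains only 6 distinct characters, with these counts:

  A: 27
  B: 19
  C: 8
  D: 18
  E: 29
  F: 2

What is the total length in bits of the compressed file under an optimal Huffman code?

244

Build the Huffman tree bottom-up:
merge F(2) and C(8): 10
merge 10 and D(18): 28
merge B(19) and A(27): 46
merge 28 and E(29): 57
merge 46 and 57: 103
Total encoded bits = sum of merged weights = 10 + 28 + 46 + 57 + 103 = 244.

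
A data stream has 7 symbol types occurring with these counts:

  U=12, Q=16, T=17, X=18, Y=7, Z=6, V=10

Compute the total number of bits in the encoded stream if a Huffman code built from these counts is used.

236

Build the Huffman tree bottom-up:
Z(6) + Y(7) → 13
V(10) + U(12) → 22
13 + Q(16) → 29
T(17) + X(18) → 35
22 + 29 → 51
35 + 51 → 86
The encoded length is the sum of every internal node's weight: 13 + 22 + 29 + 35 + 51 + 86 = 236 bits.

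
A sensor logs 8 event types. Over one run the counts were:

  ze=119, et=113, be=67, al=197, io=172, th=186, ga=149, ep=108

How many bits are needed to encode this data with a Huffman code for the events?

3311

Merge the two smallest weights repeatedly:
combine be(67), ep(108) → 175
combine et(113), ze(119) → 232
combine ga(149), io(172) → 321
combine 175, th(186) → 361
combine al(197), 232 → 429
combine 321, 361 → 682
combine 429, 682 → 1111
The encoded length is the sum of every internal node's weight: 175 + 232 + 321 + 361 + 429 + 682 + 1111 = 3311 bits.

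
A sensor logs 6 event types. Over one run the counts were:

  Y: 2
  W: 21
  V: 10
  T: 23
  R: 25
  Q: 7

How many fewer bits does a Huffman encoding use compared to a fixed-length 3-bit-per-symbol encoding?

Fixed-length: 3 bits × 88 symbols = 264 bits.
Huffman merges:
combine Y(2), Q(7) → 9
combine 9, V(10) → 19
combine 19, W(21) → 40
combine T(23), R(25) → 48
combine 40, 48 → 88
Huffman total = 9 + 19 + 40 + 48 + 88 = 204 bits.
Saving = 264 − 204 = 60 bits.

60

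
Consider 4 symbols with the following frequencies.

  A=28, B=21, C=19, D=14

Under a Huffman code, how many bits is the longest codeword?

Merge the two lowest-weight nodes at each step:
merge D(14) and C(19): 33
merge B(21) and A(28): 49
merge 33 and 49: 82
The rarest symbols sit at the bottom; the longest codeword is 2 bits.

2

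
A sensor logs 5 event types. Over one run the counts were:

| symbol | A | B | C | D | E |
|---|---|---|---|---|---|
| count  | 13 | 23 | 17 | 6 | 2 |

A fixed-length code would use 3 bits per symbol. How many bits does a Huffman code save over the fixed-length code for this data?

Fixed-length: 3 bits × 61 symbols = 183 bits.
Huffman merges:
merge E(2) and D(6): 8
merge 8 and A(13): 21
merge C(17) and 21: 38
merge B(23) and 38: 61
Huffman total = 8 + 21 + 38 + 61 = 128 bits.
Saving = 183 − 128 = 55 bits.

55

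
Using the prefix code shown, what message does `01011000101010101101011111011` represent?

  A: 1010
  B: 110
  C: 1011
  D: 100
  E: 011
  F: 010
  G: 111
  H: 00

Read left to right; each codeword is recognised as soon as it completes (prefix code):
  010→F | 110→B | 00→H | 1010→A | 1010→A | 110→B | 1011→C | 111→G | 011→E
Decoded message: FBHAABCGE

FBHAABCGE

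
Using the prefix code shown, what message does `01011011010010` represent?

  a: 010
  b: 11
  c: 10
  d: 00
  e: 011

abeaa

Read left to right; each codeword is recognised as soon as it completes (prefix code):
  010→a | 11→b | 011→e | 010→a | 010→a
Decoded message: abeaa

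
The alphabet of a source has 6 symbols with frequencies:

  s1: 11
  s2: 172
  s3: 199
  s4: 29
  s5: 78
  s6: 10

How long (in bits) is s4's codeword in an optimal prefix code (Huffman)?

4

Huffman merges, smallest pair first:
merge s6(10) and s1(11): 21
merge 21 and s4(29): 50
merge 50 and s5(78): 128
merge 128 and s2(172): 300
merge s3(199) and 300: 499
The subtree containing s4 is merged 4 times, so code length = 4.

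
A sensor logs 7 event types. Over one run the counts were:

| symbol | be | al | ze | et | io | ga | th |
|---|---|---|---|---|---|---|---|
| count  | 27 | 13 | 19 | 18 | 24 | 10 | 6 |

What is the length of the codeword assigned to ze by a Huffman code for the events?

Huffman merges, smallest pair first:
merge th(6) and ga(10): 16
merge al(13) and 16: 29
merge et(18) and ze(19): 37
merge io(24) and be(27): 51
merge 29 and 37: 66
merge 51 and 66: 117
The subtree containing ze is merged 3 times, so code length = 3.

3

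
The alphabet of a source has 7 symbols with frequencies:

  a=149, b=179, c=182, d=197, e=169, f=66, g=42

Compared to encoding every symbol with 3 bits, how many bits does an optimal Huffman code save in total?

271

Fixed-length: 3 bits × 984 symbols = 2952 bits.
Huffman merges:
combine g(42), f(66) → 108
combine 108, a(149) → 257
combine e(169), b(179) → 348
combine c(182), d(197) → 379
combine 257, 348 → 605
combine 379, 605 → 984
Huffman total = 108 + 257 + 348 + 379 + 605 + 984 = 2681 bits.
Saving = 2952 − 2681 = 271 bits.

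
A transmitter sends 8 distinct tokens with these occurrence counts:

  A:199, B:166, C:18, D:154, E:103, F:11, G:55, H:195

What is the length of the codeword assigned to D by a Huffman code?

Huffman merges, smallest pair first:
F(11) + C(18) → 29
29 + G(55) → 84
84 + E(103) → 187
D(154) + B(166) → 320
187 + H(195) → 382
A(199) + 320 → 519
382 + 519 → 901
D's leaf is at depth 3, giving a 3-bit codeword.

3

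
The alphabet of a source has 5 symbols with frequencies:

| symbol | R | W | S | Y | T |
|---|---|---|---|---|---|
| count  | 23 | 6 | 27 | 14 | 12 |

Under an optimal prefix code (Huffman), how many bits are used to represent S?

Build the tree from the bottom:
merge W(6) and T(12): 18
merge Y(14) and 18: 32
merge R(23) and S(27): 50
merge 32 and 50: 82
S's leaf is at depth 2, giving a 2-bit codeword.

2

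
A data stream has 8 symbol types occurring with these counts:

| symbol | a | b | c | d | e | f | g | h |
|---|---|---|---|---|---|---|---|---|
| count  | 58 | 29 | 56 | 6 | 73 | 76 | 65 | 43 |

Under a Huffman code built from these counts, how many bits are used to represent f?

Huffman merges, smallest pair first:
merge d(6) and b(29): 35
merge 35 and h(43): 78
merge c(56) and a(58): 114
merge g(65) and e(73): 138
merge f(76) and 78: 154
merge 114 and 138: 252
merge 154 and 252: 406
f sits 2 levels below the root, so its codeword is 2 bits.

2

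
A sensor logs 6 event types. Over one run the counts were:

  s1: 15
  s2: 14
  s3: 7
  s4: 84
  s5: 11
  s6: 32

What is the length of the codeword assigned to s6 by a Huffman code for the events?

Huffman merges, smallest pair first:
combine s3(7), s5(11) → 18
combine s2(14), s1(15) → 29
combine 18, 29 → 47
combine s6(32), 47 → 79
combine 79, s4(84) → 163
s6 sits 2 levels below the root, so its codeword is 2 bits.

2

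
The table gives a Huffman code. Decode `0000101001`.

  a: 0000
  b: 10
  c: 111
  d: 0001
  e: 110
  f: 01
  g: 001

abbf

Read left to right; each codeword is recognised as soon as it completes (prefix code):
  0000→a | 10→b | 10→b | 01→f
Decoded message: abbf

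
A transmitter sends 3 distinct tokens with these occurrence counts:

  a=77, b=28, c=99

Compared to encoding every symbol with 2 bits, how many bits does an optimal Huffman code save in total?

Fixed-length: 2 bits × 204 symbols = 408 bits.
Huffman merges:
merge b(28) and a(77): 105
merge c(99) and 105: 204
Huffman total = 105 + 204 = 309 bits.
Saving = 408 − 309 = 99 bits.

99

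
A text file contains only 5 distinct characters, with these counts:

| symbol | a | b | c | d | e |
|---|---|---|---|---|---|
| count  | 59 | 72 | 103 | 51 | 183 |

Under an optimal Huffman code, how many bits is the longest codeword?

3

Merge the two lowest-weight nodes at each step:
merge d(51) and a(59): 110
merge b(72) and c(103): 175
merge 110 and 175: 285
merge e(183) and 285: 468
The rarest symbols sit at the bottom; the longest codeword is 3 bits.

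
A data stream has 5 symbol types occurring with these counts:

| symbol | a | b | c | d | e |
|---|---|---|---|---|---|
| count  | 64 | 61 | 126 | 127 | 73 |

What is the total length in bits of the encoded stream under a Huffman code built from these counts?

Greedily combine the two least-frequent nodes:
b(61) + a(64) → 125
e(73) + 125 → 198
c(126) + d(127) → 253
198 + 253 → 451
The encoded length is the sum of every internal node's weight: 125 + 198 + 253 + 451 = 1027 bits.

1027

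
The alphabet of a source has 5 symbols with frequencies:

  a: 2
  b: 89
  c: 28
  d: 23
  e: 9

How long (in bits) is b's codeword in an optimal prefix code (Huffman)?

1

Huffman merges, smallest pair first:
a(2) + e(9) → 11
11 + d(23) → 34
c(28) + 34 → 62
62 + b(89) → 151
b is a child of the root — depth 1, so its codeword is a single bit.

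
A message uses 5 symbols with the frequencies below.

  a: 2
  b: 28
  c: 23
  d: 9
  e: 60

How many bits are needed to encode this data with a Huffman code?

229

Build the Huffman tree bottom-up:
a(2) + d(9) → 11
11 + c(23) → 34
b(28) + 34 → 62
e(60) + 62 → 122
Each symbol's bit-cost is frequency × depth; summing gives 229 bits (equivalently 11 + 34 + 62 + 122).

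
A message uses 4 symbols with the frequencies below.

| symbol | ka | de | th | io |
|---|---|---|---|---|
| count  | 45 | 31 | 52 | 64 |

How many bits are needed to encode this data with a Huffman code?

384

Merge the two smallest weights repeatedly:
merge de(31) and ka(45): 76
merge th(52) and io(64): 116
merge 76 and 116: 192
Each symbol's bit-cost is frequency × depth; summing gives 384 bits (equivalently 76 + 116 + 192).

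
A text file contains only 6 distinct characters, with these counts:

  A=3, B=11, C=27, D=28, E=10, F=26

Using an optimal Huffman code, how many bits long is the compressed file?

Greedily combine the two least-frequent nodes:
combine A(3), E(10) → 13
combine B(11), 13 → 24
combine 24, F(26) → 50
combine C(27), D(28) → 55
combine 50, 55 → 105
Total encoded bits = sum of merged weights = 13 + 24 + 50 + 55 + 105 = 247.

247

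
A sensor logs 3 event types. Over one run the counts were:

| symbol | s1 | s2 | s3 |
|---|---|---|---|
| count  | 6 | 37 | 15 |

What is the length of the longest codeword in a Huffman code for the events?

Merge the two lowest-weight nodes at each step:
combine s1(6), s3(15) → 21
combine 21, s2(37) → 58
The rarest symbols sit at the bottom; the longest codeword is 2 bits.

2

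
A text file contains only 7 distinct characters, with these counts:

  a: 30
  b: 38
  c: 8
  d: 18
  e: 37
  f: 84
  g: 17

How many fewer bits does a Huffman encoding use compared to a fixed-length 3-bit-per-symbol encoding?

Fixed-length: 3 bits × 232 symbols = 696 bits.
Huffman merges:
merge c(8) and g(17): 25
merge d(18) and 25: 43
merge a(30) and e(37): 67
merge b(38) and 43: 81
merge 67 and 81: 148
merge f(84) and 148: 232
Huffman total = 25 + 43 + 67 + 81 + 148 + 232 = 596 bits.
Saving = 696 − 596 = 100 bits.

100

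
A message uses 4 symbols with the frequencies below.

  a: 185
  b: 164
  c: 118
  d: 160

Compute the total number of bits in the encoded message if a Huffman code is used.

1254

Build the Huffman tree bottom-up:
combine c(118), d(160) → 278
combine b(164), a(185) → 349
combine 278, 349 → 627
Each symbol's bit-cost is frequency × depth; summing gives 1254 bits (equivalently 278 + 349 + 627).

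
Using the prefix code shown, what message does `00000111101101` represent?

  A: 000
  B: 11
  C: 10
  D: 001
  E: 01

ADBCBE

Read left to right; each codeword is recognised as soon as it completes (prefix code):
  000→A | 001→D | 11→B | 10→C | 11→B | 01→E
Decoded message: ADBCBE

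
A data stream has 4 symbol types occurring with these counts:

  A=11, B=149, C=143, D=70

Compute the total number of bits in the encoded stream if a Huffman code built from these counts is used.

Merge the two smallest weights repeatedly:
A(11) + D(70) → 81
81 + C(143) → 224
B(149) + 224 → 373
Total encoded bits = sum of merged weights = 81 + 224 + 373 = 678.

678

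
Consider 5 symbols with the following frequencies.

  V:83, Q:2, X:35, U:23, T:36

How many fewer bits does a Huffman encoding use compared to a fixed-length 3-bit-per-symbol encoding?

Fixed-length: 3 bits × 179 symbols = 537 bits.
Huffman merges:
combine Q(2), U(23) → 25
combine 25, X(35) → 60
combine T(36), 60 → 96
combine V(83), 96 → 179
Huffman total = 25 + 60 + 96 + 179 = 360 bits.
Saving = 537 − 360 = 177 bits.

177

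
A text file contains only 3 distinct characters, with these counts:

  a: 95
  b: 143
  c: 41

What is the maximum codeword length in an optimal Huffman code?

2

Merge the two lowest-weight nodes at each step:
merge c(41) and a(95): 136
merge 136 and b(143): 279
Maximum depth reached is 2.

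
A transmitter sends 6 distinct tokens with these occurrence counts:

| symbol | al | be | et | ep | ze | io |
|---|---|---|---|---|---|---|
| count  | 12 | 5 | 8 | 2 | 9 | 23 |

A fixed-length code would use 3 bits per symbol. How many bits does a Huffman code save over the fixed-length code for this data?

Fixed-length: 3 bits × 59 symbols = 177 bits.
Huffman merges:
ep(2) + be(5) → 7
7 + et(8) → 15
ze(9) + al(12) → 21
15 + 21 → 36
io(23) + 36 → 59
Huffman total = 7 + 15 + 21 + 36 + 59 = 138 bits.
Saving = 177 − 138 = 39 bits.

39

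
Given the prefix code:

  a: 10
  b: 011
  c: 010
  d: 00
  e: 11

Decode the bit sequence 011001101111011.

bdebeb

Read left to right; each codeword is recognised as soon as it completes (prefix code):
  011→b | 00→d | 11→e | 011→b | 11→e | 011→b
Decoded message: bdebeb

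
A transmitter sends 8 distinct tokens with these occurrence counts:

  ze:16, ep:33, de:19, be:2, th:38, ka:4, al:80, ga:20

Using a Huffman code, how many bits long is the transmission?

543

Merge the two smallest weights repeatedly:
merge be(2) and ka(4): 6
merge 6 and ze(16): 22
merge de(19) and ga(20): 39
merge 22 and ep(33): 55
merge th(38) and 39: 77
merge 55 and 77: 132
merge al(80) and 132: 212
Total encoded bits = sum of merged weights = 6 + 22 + 39 + 55 + 77 + 132 + 212 = 543.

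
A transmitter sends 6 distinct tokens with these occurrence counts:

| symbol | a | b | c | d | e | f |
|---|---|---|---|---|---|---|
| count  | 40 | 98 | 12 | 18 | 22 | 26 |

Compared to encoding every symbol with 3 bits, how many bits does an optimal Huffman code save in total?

166

Fixed-length: 3 bits × 216 symbols = 648 bits.
Huffman merges:
combine c(12), d(18) → 30
combine e(22), f(26) → 48
combine 30, a(40) → 70
combine 48, 70 → 118
combine b(98), 118 → 216
Huffman total = 30 + 48 + 70 + 118 + 216 = 482 bits.
Saving = 648 − 482 = 166 bits.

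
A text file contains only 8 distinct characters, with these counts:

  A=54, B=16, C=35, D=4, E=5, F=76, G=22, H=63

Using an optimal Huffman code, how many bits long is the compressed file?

Merge the two smallest weights repeatedly:
D(4) + E(5) → 9
9 + B(16) → 25
G(22) + 25 → 47
C(35) + 47 → 82
A(54) + H(63) → 117
F(76) + 82 → 158
117 + 158 → 275
The encoded length is the sum of every internal node's weight: 9 + 25 + 47 + 82 + 117 + 158 + 275 = 713 bits.

713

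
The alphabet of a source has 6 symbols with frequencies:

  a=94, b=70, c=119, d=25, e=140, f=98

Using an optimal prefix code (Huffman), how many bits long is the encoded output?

Build the Huffman tree bottom-up:
d(25) + b(70) → 95
a(94) + 95 → 189
f(98) + c(119) → 217
e(140) + 189 → 329
217 + 329 → 546
Each symbol's bit-cost is frequency × depth; summing gives 1376 bits (equivalently 95 + 189 + 217 + 329 + 546).

1376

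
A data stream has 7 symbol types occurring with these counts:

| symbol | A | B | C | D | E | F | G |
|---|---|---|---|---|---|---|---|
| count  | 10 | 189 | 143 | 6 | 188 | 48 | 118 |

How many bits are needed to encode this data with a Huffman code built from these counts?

Build the Huffman tree bottom-up:
D(6) + A(10) → 16
16 + F(48) → 64
64 + G(118) → 182
C(143) + 182 → 325
E(188) + B(189) → 377
325 + 377 → 702
Total encoded bits = sum of merged weights = 16 + 64 + 182 + 325 + 377 + 702 = 1666.

1666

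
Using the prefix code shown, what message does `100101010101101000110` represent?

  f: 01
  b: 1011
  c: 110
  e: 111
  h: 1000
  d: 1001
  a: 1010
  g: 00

Read left to right; each codeword is recognised as soon as it completes (prefix code):
  1001→d | 01→f | 01→f | 01→f | 01→f | 1010→a | 00→g | 110→c
Decoded message: dffffagc

dffffagc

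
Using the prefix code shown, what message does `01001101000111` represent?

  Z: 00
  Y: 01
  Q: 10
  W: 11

Read left to right; each codeword is recognised as soon as it completes (prefix code):
  01→Y | 00→Z | 11→W | 01→Y | 00→Z | 01→Y | 11→W
Decoded message: YZWYZYW

YZWYZYW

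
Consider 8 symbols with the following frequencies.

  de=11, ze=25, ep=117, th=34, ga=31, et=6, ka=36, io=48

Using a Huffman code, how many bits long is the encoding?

Build the Huffman tree bottom-up:
combine et(6), de(11) → 17
combine 17, ze(25) → 42
combine ga(31), th(34) → 65
combine ka(36), 42 → 78
combine io(48), 65 → 113
combine 78, 113 → 191
combine ep(117), 191 → 308
Each symbol's bit-cost is frequency × depth; summing gives 814 bits (equivalently 17 + 42 + 65 + 78 + 113 + 191 + 308).

814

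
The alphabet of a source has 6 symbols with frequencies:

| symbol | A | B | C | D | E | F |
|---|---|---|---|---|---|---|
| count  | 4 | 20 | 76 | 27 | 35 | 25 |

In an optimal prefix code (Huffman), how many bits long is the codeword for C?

Repeatedly merge the two smallest:
A(4) + B(20) → 24
24 + F(25) → 49
D(27) + E(35) → 62
49 + 62 → 111
C(76) + 111 → 187
C is merged only at the final step, so code length = 1.

1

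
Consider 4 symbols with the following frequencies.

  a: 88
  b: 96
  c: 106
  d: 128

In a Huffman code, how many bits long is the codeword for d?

2

Repeatedly merge the two smallest:
a(88) + b(96) → 184
c(106) + d(128) → 234
184 + 234 → 418
The subtree containing d is merged 2 times, so code length = 2.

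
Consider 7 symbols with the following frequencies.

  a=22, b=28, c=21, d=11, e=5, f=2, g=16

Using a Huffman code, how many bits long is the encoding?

269

Merge the two smallest weights repeatedly:
combine f(2), e(5) → 7
combine 7, d(11) → 18
combine g(16), 18 → 34
combine c(21), a(22) → 43
combine b(28), 34 → 62
combine 43, 62 → 105
Each symbol's bit-cost is frequency × depth; summing gives 269 bits (equivalently 7 + 18 + 34 + 43 + 62 + 105).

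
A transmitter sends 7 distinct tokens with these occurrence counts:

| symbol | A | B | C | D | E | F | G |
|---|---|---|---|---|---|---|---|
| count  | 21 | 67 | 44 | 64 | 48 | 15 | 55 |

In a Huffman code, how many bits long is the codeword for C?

3

Build the tree from the bottom:
F(15) + A(21) → 36
36 + C(44) → 80
E(48) + G(55) → 103
D(64) + B(67) → 131
80 + 103 → 183
131 + 183 → 314
C's leaf is at depth 3, giving a 3-bit codeword.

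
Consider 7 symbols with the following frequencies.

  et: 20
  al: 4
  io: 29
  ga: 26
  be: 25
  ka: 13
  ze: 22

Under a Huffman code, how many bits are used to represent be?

3

Huffman merges, smallest pair first:
merge al(4) and ka(13): 17
merge 17 and et(20): 37
merge ze(22) and be(25): 47
merge ga(26) and io(29): 55
merge 37 and 47: 84
merge 55 and 84: 139
The subtree containing be is merged 3 times, so code length = 3.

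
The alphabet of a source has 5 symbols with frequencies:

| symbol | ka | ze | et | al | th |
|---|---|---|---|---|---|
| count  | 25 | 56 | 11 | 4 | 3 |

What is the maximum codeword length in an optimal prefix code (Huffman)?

Merge the two lowest-weight nodes at each step:
th(3) + al(4) → 7
7 + et(11) → 18
18 + ka(25) → 43
43 + ze(56) → 99
The rarest symbols sit at the bottom; the longest codeword is 4 bits.

4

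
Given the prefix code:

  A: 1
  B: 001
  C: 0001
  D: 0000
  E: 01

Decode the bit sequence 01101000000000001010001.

EAEDDCEC

Read left to right; each codeword is recognised as soon as it completes (prefix code):
  01→E | 1→A | 01→E | 0000→D | 0000→D | 0001→C | 01→E | 0001→C
Decoded message: EAEDDCEC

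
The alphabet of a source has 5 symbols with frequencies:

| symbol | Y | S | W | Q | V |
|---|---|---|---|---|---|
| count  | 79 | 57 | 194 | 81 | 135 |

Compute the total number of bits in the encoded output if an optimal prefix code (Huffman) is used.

Greedily combine the two least-frequent nodes:
merge S(57) and Y(79): 136
merge Q(81) and V(135): 216
merge 136 and W(194): 330
merge 216 and 330: 546
Total encoded bits = sum of merged weights = 136 + 216 + 330 + 546 = 1228.

1228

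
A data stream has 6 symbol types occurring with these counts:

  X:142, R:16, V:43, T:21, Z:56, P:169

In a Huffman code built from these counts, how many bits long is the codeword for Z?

Repeatedly merge the two smallest:
R(16) + T(21) → 37
37 + V(43) → 80
Z(56) + 80 → 136
136 + X(142) → 278
P(169) + 278 → 447
Z sits 3 levels below the root, so its codeword is 3 bits.

3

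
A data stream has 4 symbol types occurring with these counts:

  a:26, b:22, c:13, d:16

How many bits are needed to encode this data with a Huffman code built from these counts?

154

Build the Huffman tree bottom-up:
c(13) + d(16) → 29
b(22) + a(26) → 48
29 + 48 → 77
Each symbol's bit-cost is frequency × depth; summing gives 154 bits (equivalently 29 + 48 + 77).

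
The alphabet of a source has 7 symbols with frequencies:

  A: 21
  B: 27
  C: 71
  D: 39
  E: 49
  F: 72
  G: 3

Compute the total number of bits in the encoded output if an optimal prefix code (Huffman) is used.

Merge the two smallest weights repeatedly:
combine G(3), A(21) → 24
combine 24, B(27) → 51
combine D(39), E(49) → 88
combine 51, C(71) → 122
combine F(72), 88 → 160
combine 122, 160 → 282
Each symbol's bit-cost is frequency × depth; summing gives 727 bits (equivalently 24 + 51 + 88 + 122 + 160 + 282).

727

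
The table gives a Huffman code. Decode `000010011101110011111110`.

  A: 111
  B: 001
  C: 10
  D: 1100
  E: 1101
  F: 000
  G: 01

Read left to right; each codeword is recognised as soon as it completes (prefix code):
  000→F | 01→G | 001→B | 1101→E | 1100→D | 111→A | 111→A | 10→C
Decoded message: FGBEDAAC

FGBEDAAC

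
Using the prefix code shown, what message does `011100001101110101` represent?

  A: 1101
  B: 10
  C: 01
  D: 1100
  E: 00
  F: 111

Read left to right; each codeword is recognised as soon as it completes (prefix code):
  01→C | 1100→D | 00→E | 1101→A | 1101→A | 01→C
Decoded message: CDEAAC

CDEAAC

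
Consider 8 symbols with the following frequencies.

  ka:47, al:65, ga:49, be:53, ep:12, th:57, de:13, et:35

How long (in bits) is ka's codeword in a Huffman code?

Build the tree from the bottom:
merge ep(12) and de(13): 25
merge 25 and et(35): 60
merge ka(47) and ga(49): 96
merge be(53) and th(57): 110
merge 60 and al(65): 125
merge 96 and 110: 206
merge 125 and 206: 331
ka sits 3 levels below the root, so its codeword is 3 bits.

3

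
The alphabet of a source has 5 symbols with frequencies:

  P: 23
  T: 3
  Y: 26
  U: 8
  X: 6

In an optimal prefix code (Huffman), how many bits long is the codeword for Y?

1

Huffman merges, smallest pair first:
T(3) + X(6) → 9
U(8) + 9 → 17
17 + P(23) → 40
Y(26) + 40 → 66
Y is a child of the root — depth 1, so its codeword is a single bit.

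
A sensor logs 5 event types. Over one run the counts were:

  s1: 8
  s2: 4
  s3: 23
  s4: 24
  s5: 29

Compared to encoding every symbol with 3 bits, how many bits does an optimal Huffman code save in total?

Fixed-length: 3 bits × 88 symbols = 264 bits.
Huffman merges:
merge s2(4) and s1(8): 12
merge 12 and s3(23): 35
merge s4(24) and s5(29): 53
merge 35 and 53: 88
Huffman total = 12 + 35 + 53 + 88 = 188 bits.
Saving = 264 − 188 = 76 bits.

76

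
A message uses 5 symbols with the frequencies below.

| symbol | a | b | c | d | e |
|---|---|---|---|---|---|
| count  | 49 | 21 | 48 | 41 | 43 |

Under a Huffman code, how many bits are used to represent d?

3

Repeatedly merge the two smallest:
combine b(21), d(41) → 62
combine e(43), c(48) → 91
combine a(49), 62 → 111
combine 91, 111 → 202
The subtree containing d is merged 3 times, so code length = 3.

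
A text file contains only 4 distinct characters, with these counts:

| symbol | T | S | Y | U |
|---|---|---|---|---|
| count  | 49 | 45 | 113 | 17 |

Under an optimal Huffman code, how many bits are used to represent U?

3

Build the tree from the bottom:
combine U(17), S(45) → 62
combine T(49), 62 → 111
combine 111, Y(113) → 224
The subtree containing U is merged 3 times, so code length = 3.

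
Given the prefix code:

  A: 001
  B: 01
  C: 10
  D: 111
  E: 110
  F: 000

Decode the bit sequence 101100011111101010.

CEADECC

Read left to right; each codeword is recognised as soon as it completes (prefix code):
  10→C | 110→E | 001→A | 111→D | 110→E | 10→C | 10→C
Decoded message: CEADECC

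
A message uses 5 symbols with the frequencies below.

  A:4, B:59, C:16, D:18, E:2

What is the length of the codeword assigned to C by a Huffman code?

Repeatedly merge the two smallest:
merge E(2) and A(4): 6
merge 6 and C(16): 22
merge D(18) and 22: 40
merge 40 and B(59): 99
C's leaf is at depth 3, giving a 3-bit codeword.

3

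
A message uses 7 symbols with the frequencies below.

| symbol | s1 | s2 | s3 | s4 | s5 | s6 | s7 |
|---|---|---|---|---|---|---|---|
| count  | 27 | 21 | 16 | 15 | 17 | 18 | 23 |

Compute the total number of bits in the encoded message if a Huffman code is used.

Build the Huffman tree bottom-up:
s4(15) + s3(16) → 31
s5(17) + s6(18) → 35
s2(21) + s7(23) → 44
s1(27) + 31 → 58
35 + 44 → 79
58 + 79 → 137
The encoded length is the sum of every internal node's weight: 31 + 35 + 44 + 58 + 79 + 137 = 384 bits.

384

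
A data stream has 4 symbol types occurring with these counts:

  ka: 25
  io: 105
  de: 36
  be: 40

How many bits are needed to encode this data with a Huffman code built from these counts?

Build the Huffman tree bottom-up:
ka(25) + de(36) → 61
be(40) + 61 → 101
101 + io(105) → 206
Total encoded bits = sum of merged weights = 61 + 101 + 206 = 368.

368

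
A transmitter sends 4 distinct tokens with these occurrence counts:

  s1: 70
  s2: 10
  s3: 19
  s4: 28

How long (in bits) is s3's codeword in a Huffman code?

3

Huffman merges, smallest pair first:
s2(10) + s3(19) → 29
s4(28) + 29 → 57
57 + s1(70) → 127
The subtree containing s3 is merged 3 times, so code length = 3.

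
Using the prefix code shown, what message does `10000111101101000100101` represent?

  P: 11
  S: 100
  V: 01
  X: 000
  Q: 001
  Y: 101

SQPYYXSY

Read left to right; each codeword is recognised as soon as it completes (prefix code):
  100→S | 001→Q | 11→P | 101→Y | 101→Y | 000→X | 100→S | 101→Y
Decoded message: SQPYYXSY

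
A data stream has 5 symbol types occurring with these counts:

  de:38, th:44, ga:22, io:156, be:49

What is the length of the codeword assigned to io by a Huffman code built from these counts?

1

Huffman merges, smallest pair first:
ga(22) + de(38) → 60
th(44) + be(49) → 93
60 + 93 → 153
153 + io(156) → 309
io is a child of the root — depth 1, so its codeword is a single bit.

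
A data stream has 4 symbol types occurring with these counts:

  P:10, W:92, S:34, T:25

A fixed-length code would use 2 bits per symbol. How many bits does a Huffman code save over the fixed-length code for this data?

Fixed-length: 2 bits × 161 symbols = 322 bits.
Huffman merges:
merge P(10) and T(25): 35
merge S(34) and 35: 69
merge 69 and W(92): 161
Huffman total = 35 + 69 + 161 = 265 bits.
Saving = 322 − 265 = 57 bits.

57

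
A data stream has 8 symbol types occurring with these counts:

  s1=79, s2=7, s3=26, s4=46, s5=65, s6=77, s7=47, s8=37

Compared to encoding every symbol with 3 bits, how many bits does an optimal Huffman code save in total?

Fixed-length: 3 bits × 384 symbols = 1152 bits.
Huffman merges:
combine s2(7), s3(26) → 33
combine 33, s8(37) → 70
combine s4(46), s7(47) → 93
combine s5(65), 70 → 135
combine s6(77), s1(79) → 156
combine 93, 135 → 228
combine 156, 228 → 384
Huffman total = 33 + 70 + 93 + 135 + 156 + 228 + 384 = 1099 bits.
Saving = 1152 − 1099 = 53 bits.

53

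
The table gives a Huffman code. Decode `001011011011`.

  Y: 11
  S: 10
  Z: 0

Read left to right; each codeword is recognised as soon as it completes (prefix code):
  0→Z | 0→Z | 10→S | 11→Y | 0→Z | 11→Y | 0→Z | 11→Y
Decoded message: ZZSYZYZY

ZZSYZYZY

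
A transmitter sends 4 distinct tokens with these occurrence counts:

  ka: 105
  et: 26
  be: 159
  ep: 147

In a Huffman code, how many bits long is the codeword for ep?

Build the tree from the bottom:
merge et(26) and ka(105): 131
merge 131 and ep(147): 278
merge be(159) and 278: 437
ep's leaf is at depth 2, giving a 2-bit codeword.

2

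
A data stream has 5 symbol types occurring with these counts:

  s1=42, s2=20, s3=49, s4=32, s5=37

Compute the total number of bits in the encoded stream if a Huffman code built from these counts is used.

Merge the two smallest weights repeatedly:
s2(20) + s4(32) → 52
s5(37) + s1(42) → 79
s3(49) + 52 → 101
79 + 101 → 180
The encoded length is the sum of every internal node's weight: 52 + 79 + 101 + 180 = 412 bits.

412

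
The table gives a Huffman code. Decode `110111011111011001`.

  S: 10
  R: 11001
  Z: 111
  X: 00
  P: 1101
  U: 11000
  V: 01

Read left to right; each codeword is recognised as soon as it completes (prefix code):
  1101→P | 1101→P | 111→Z | 10→S | 11001→R
Decoded message: PPZSR

PPZSR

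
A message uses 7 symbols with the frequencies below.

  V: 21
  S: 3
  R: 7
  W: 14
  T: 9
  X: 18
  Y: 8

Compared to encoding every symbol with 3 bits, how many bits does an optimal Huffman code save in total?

Fixed-length: 3 bits × 80 symbols = 240 bits.
Huffman merges:
S(3) + R(7) → 10
Y(8) + T(9) → 17
10 + W(14) → 24
17 + X(18) → 35
V(21) + 24 → 45
35 + 45 → 80
Huffman total = 10 + 17 + 24 + 35 + 45 + 80 = 211 bits.
Saving = 240 − 211 = 29 bits.

29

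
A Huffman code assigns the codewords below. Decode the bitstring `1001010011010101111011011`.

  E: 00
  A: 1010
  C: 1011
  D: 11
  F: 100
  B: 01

Read left to right; each codeword is recognised as soon as it completes (prefix code):
  100→F | 1010→A | 01→B | 1010→A | 1011→C | 11→D | 01→B | 1011→C
Decoded message: FABACDBC

FABACDBC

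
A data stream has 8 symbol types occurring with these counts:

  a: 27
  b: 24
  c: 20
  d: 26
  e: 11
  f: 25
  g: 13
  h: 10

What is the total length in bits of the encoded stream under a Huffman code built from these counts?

462

Merge the two smallest weights repeatedly:
merge h(10) and e(11): 21
merge g(13) and c(20): 33
merge 21 and b(24): 45
merge f(25) and d(26): 51
merge a(27) and 33: 60
merge 45 and 51: 96
merge 60 and 96: 156
The encoded length is the sum of every internal node's weight: 21 + 33 + 45 + 51 + 60 + 96 + 156 = 462 bits.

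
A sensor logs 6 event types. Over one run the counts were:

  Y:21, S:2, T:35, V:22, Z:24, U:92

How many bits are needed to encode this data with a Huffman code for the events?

427

Greedily combine the two least-frequent nodes:
merge S(2) and Y(21): 23
merge V(22) and 23: 45
merge Z(24) and T(35): 59
merge 45 and 59: 104
merge U(92) and 104: 196
Each symbol's bit-cost is frequency × depth; summing gives 427 bits (equivalently 23 + 45 + 59 + 104 + 196).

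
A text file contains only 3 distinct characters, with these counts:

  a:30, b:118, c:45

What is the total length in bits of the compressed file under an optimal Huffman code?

268

Build the Huffman tree bottom-up:
a(30) + c(45) → 75
75 + b(118) → 193
Total encoded bits = sum of merged weights = 75 + 193 = 268.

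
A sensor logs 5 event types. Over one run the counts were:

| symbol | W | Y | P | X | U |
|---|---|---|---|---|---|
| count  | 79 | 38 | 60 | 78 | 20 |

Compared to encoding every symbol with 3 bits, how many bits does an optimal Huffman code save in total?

Fixed-length: 3 bits × 275 symbols = 825 bits.
Huffman merges:
merge U(20) and Y(38): 58
merge 58 and P(60): 118
merge X(78) and W(79): 157
merge 118 and 157: 275
Huffman total = 58 + 118 + 157 + 275 = 608 bits.
Saving = 825 − 608 = 217 bits.

217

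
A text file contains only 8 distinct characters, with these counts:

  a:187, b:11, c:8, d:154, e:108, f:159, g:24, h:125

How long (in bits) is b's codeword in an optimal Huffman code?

6

Build the tree from the bottom:
merge c(8) and b(11): 19
merge 19 and g(24): 43
merge 43 and e(108): 151
merge h(125) and 151: 276
merge d(154) and f(159): 313
merge a(187) and 276: 463
merge 313 and 463: 776
b sits 6 levels below the root, so its codeword is 6 bits.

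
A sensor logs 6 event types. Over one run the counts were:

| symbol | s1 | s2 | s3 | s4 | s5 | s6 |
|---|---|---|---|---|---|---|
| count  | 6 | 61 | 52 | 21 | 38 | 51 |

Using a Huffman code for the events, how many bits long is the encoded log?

Greedily combine the two least-frequent nodes:
s1(6) + s4(21) → 27
27 + s5(38) → 65
s6(51) + s3(52) → 103
s2(61) + 65 → 126
103 + 126 → 229
Total encoded bits = sum of merged weights = 27 + 65 + 103 + 126 + 229 = 550.

550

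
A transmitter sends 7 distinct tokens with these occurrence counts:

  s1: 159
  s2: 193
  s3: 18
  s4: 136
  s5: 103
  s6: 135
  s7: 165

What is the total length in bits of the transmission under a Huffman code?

Greedily combine the two least-frequent nodes:
merge s3(18) and s5(103): 121
merge 121 and s6(135): 256
merge s4(136) and s1(159): 295
merge s7(165) and s2(193): 358
merge 256 and 295: 551
merge 358 and 551: 909
Total encoded bits = sum of merged weights = 121 + 256 + 295 + 358 + 551 + 909 = 2490.

2490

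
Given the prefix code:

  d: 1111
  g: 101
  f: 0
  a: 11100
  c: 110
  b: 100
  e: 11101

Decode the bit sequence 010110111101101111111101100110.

Read left to right; each codeword is recognised as soon as it completes (prefix code):
  0→f | 101→g | 101→g | 11101→e | 101→g | 1111→d | 11101→e | 100→b | 110→c
Decoded message: fggegdebc

fggegdebc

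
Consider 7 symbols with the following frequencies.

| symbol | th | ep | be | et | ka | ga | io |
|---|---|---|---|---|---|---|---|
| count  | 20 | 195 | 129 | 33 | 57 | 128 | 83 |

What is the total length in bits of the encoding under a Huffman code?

Greedily combine the two least-frequent nodes:
merge th(20) and et(33): 53
merge 53 and ka(57): 110
merge io(83) and 110: 193
merge ga(128) and be(129): 257
merge 193 and ep(195): 388
merge 257 and 388: 645
Total encoded bits = sum of merged weights = 53 + 110 + 193 + 257 + 388 + 645 = 1646.

1646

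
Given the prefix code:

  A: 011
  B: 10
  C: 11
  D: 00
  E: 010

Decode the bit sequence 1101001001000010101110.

Read left to right; each codeword is recognised as soon as it completes (prefix code):
  11→C | 010→E | 010→E | 010→E | 00→D | 010→E | 10→B | 11→C | 10→B
Decoded message: CEEEDEBCB

CEEEDEBCB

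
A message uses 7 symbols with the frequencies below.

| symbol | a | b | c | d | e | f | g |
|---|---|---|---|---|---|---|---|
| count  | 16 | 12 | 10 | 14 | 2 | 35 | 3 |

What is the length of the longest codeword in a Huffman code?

Merge the two lowest-weight nodes at each step:
merge e(2) and g(3): 5
merge 5 and c(10): 15
merge b(12) and d(14): 26
merge 15 and a(16): 31
merge 26 and 31: 57
merge f(35) and 57: 92
Maximum depth reached is 5.

5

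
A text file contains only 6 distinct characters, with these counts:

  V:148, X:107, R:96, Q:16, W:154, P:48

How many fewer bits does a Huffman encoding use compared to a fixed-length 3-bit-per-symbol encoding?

345

Fixed-length: 3 bits × 569 symbols = 1707 bits.
Huffman merges:
combine Q(16), P(48) → 64
combine 64, R(96) → 160
combine X(107), V(148) → 255
combine W(154), 160 → 314
combine 255, 314 → 569
Huffman total = 64 + 160 + 255 + 314 + 569 = 1362 bits.
Saving = 1707 − 1362 = 345 bits.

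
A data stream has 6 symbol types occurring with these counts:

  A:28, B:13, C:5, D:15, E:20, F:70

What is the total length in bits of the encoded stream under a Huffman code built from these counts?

Merge the two smallest weights repeatedly:
C(5) + B(13) → 18
D(15) + 18 → 33
E(20) + A(28) → 48
33 + 48 → 81
F(70) + 81 → 151
Total encoded bits = sum of merged weights = 18 + 33 + 48 + 81 + 151 = 331.

331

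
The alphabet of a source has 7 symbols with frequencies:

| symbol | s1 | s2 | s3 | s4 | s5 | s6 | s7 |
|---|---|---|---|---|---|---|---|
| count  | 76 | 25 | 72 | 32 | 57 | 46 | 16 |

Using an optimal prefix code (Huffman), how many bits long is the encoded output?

Greedily combine the two least-frequent nodes:
s7(16) + s2(25) → 41
s4(32) + 41 → 73
s6(46) + s5(57) → 103
s3(72) + 73 → 145
s1(76) + 103 → 179
145 + 179 → 324
Total encoded bits = sum of merged weights = 41 + 73 + 103 + 145 + 179 + 324 = 865.

865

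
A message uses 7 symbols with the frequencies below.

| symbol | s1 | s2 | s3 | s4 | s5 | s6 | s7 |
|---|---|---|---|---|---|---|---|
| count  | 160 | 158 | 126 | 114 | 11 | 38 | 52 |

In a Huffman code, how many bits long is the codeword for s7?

Repeatedly merge the two smallest:
s5(11) + s6(38) → 49
49 + s7(52) → 101
101 + s4(114) → 215
s3(126) + s2(158) → 284
s1(160) + 215 → 375
284 + 375 → 659
s7's leaf is at depth 4, giving a 4-bit codeword.

4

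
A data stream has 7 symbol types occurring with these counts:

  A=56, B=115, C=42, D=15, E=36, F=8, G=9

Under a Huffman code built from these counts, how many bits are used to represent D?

Huffman merges, smallest pair first:
combine F(8), G(9) → 17
combine D(15), 17 → 32
combine 32, E(36) → 68
combine C(42), A(56) → 98
combine 68, 98 → 166
combine B(115), 166 → 281
D sits 4 levels below the root, so its codeword is 4 bits.

4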